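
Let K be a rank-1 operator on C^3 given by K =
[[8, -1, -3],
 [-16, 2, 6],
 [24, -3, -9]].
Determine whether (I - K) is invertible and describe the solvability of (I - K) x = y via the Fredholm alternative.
(I - K) is singular (det(I - K) = 0, i.e. 1 ∈ sigma(K)). (I - K) x = y is solvable iff y ⊥ ker((I - K)^*) = span{(8, -1, -3)}, i.e. iff 8y_1 - y_2 - 3y_3 = 0. When solvable, the solutions are x = y + c·(1, -2, 3), c arbitrary (ker(I - K) = span{(1, -2, 3)}, dimension 1).

K has rank 1, so it is an outer product K = u v^T: every row of K is a multiple of one row vector. Reading off the entries, u = (1, -2, 3) and v = (8, -1, -3) (row i of K equals u_i·v^T). A rank-one matrix u v^T satisfies K u = u (v·u) and kills the (2)-dimensional subspace v^⊥, so its characteristic polynomial is lambda^2 (lambda - v·u) with v·u = tr K = 1. Hence the eigenvalues of I - K are 1 (multiplicity 2) and 1 - (1) = 0, so det(I - K) = 0. (Direct check: I - K =
[[-7, 1, 3],
 [16, -1, -6],
 [-24, 3, 10]]
has determinant 0.) So 1 is an eigenvalue of K and (I - K) is not invertible. The finite-dimensional Fredholm alternative says: either (I - K) is invertible, or ker(I - K) ≠ {0} and then range(I - K) = ker((I - K)^*)^⊥, with dim ker(I - K) = dim ker((I - K)^*). We are in the second case, so we need both kernels. Kernel of I - K: (I - K) u = u - u (v·u) = u - u = 0, so ker(I - K) = span{u} = span{(1, -2, 3)} (it is exactly 1-dimensional because rank(I - K) = 2). Kernel of the adjoint: K is real, so (I - K)^* = I - K^T = I - v u^T, and (I - v u^T) v = v - v (u·v) = 0; hence ker((I - K)^*) = span{v} = span{(8, -1, -3)}. Therefore (I - K) x = y is solvable iff <y, v> = 0, i.e. iff 8y_1 - y_2 - 3y_3 = 0. When this holds, K y = u (v·y) = 0, so (I - K) y = y and x = y is a particular solution; the full solution set is the line x = y + c·u = y + c·(1, -2, 3), c ∈ C.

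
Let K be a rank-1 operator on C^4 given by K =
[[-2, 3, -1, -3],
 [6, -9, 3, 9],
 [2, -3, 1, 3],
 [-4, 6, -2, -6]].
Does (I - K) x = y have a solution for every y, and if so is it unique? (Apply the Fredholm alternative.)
(I - K) is invertible (det(I - K) = 17 ≠ 0), so for every y in C^4 the equation (I - K) x = y has a unique solution.

K has rank 1, so it is an outer product K = u v^T: every row of K is a multiple of one row vector. Reading off the entries, u = (1, -3, -1, 2) and v = (-2, 3, -1, -3) (row i of K equals u_i·v^T). A rank-one matrix u v^T satisfies K u = u (v·u) and kills the (3)-dimensional subspace v^⊥, so its characteristic polynomial is lambda^3 (lambda - v·u) with v·u = tr K = -16. Hence the eigenvalues of I - K are 1 (multiplicity 3) and 1 - (-16) = 17, so det(I - K) = 17. (Direct check: I - K =
[[3, -3, 1, 3],
 [-6, 10, -3, -9],
 [-2, 3, 0, -3],
 [4, -6, 2, 7]]
has determinant 17.) The finite-dimensional Fredholm alternative says: either (I - K) is invertible, or ker(I - K) ≠ {0} and then range(I - K) = ker((I - K)^*)^⊥, with dim ker(I - K) = dim ker((I - K)^*). Since det(I - K) ≠ 0, 1 is not an eigenvalue of K and ker(I - K) = {0}, so we are in the first case: for every y there is a unique x = (I - K)^(-1) y. Explicitly, by the Sherman–Morrison formula, (I - u v^T)^(-1) = I + u v^T/(1 - v·u), i.e. (I - K)^(-1) = I + K/(17).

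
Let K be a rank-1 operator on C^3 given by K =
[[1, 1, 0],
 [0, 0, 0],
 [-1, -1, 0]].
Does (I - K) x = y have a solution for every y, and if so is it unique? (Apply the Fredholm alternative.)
(I - K) is singular (det(I - K) = 0, i.e. 1 ∈ sigma(K)). (I - K) x = y is solvable iff y ⊥ ker((I - K)^*) = span{(1, 1, 0)}, i.e. iff y_1 + y_2 = 0. When solvable, the solutions are x = y + c·(1, 0, -1), c arbitrary (ker(I - K) = span{(1, 0, -1)}, dimension 1).

K has rank 1, so it is an outer product K = u v^T: every row of K is a multiple of one row vector. Reading off the entries, u = (1, 0, -1) and v = (1, 1, 0) (row i of K equals u_i·v^T). A rank-one matrix u v^T satisfies K u = u (v·u) and kills the (2)-dimensional subspace v^⊥, so its characteristic polynomial is lambda^2 (lambda - v·u) with v·u = tr K = 1. Hence the eigenvalues of I - K are 1 (multiplicity 2) and 1 - (1) = 0, so det(I - K) = 0. (Direct check: I - K =
[[0, -1, 0],
 [0, 1, 0],
 [1, 1, 1]]
has determinant 0.) So 1 is an eigenvalue of K and (I - K) is not invertible. The finite-dimensional Fredholm alternative says: either (I - K) is invertible, or ker(I - K) ≠ {0} and then range(I - K) = ker((I - K)^*)^⊥, with dim ker(I - K) = dim ker((I - K)^*). We are in the second case, so we need both kernels. Kernel of I - K: (I - K) u = u - u (v·u) = u - u = 0, so ker(I - K) = span{u} = span{(1, 0, -1)} (it is exactly 1-dimensional because rank(I - K) = 2). Kernel of the adjoint: K is real, so (I - K)^* = I - K^T = I - v u^T, and (I - v u^T) v = v - v (u·v) = 0; hence ker((I - K)^*) = span{v} = span{(1, 1, 0)}. Therefore (I - K) x = y is solvable iff <y, v> = 0, i.e. iff y_1 + y_2 = 0. When this holds, K y = u (v·y) = 0, so (I - K) y = y and x = y is a particular solution; the full solution set is the line x = y + c·u = y + c·(1, 0, -1), c ∈ C.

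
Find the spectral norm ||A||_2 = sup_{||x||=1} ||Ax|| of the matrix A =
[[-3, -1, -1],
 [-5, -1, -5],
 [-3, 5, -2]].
||A||_2 ≈ 8.5149 (= sqrt(largest eigenvalue of A^T A))

||A||_2 = sigma_max(A) = sqrt(lambda_max(A^T A)). Form the symmetric matrix M = A^T A =
[[43, -7, 34],
 [-7, 27, -4],
 [34, -4, 30]].
Its characteristic polynomial (trace, sum of principal 2x2 minors, determinant of M give the coefficients) is
  p(λ) = det(λ I - M) = λ^3 - 100λ^2 + 2040λ - 3364.
No integer candidate from the rational root theorem (±divisors of 3364) is a root, so the roots are irrational. The cubic discriminant is Δ = 6248406608 > 0, so there are three distinct real roots. p(1) = -1423 and p(2) = 324 have opposite signs, so a root lies in (1, 2); Newton's method refines it to λ ≈ 1.806. p(25) = 761 and p(26) = -348 have opposite signs, so a root lies in (25, 26); Newton's method refines it to λ ≈ 25.6907. p(72) = -1636 and p(73) = 1673 have opposite signs, so a root lies in (72, 73); Newton's method refines it to λ ≈ 72.5033. Check (Vieta): the three roots sum to 100, matching tr M = 100.
So the eigenvalues of A^T A are ≈ 1.806, 25.6907, 72.5033 (all ≥ 0, as they must be for A^T A). The largest is λ_max ≈ 72.5033, hence ||A||_2 = sqrt(λ_max) ≈ 8.5149.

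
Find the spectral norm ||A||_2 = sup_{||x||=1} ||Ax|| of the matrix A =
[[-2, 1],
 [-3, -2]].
||A||_2 = sqrt((18 + sqrt(128))/2) ≈ 3.8284 (= sqrt(largest eigenvalue of A^T A))

||A||_2 = sigma_max(A) = sqrt(lambda_max(A^T A)). Form the symmetric matrix M = A^T A =
[[13, 4],
 [4, 5]].
Its characteristic polynomial (trace, determinant of M give the coefficients) is
  p(λ) = det(λ I - M) = λ^2 - 18λ + 49.
For λ^2 - 18λ + 49 the discriminant is 128. It is nonnegative but not a perfect square, so the roots are real and irrational: λ = (18 ± sqrt(128))/2 ≈ 14.6569, 3.3431.
So the eigenvalues of A^T A are ≈ 3.3431, 14.6569 (all ≥ 0, as they must be for A^T A). The largest is λ_max = (18 + sqrt(128))/2 ≈ 14.6569, hence ||A||_2 = sqrt(λ_max) = sqrt((18 + sqrt(128))/2) ≈ 3.8284.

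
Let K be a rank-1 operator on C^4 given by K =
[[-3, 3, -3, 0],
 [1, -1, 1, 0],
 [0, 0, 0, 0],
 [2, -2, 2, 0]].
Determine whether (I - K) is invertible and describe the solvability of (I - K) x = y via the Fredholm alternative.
(I - K) is invertible (det(I - K) = 5 ≠ 0), so for every y in C^4 the equation (I - K) x = y has a unique solution.

K has rank 1, so it is an outer product K = u v^T: every row of K is a multiple of one row vector. Reading off the entries, u = (3, -1, 0, -2) and v = (-1, 1, -1, 0) (row i of K equals u_i·v^T). A rank-one matrix u v^T satisfies K u = u (v·u) and kills the (3)-dimensional subspace v^⊥, so its characteristic polynomial is lambda^3 (lambda - v·u) with v·u = tr K = -4. Hence the eigenvalues of I - K are 1 (multiplicity 3) and 1 - (-4) = 5, so det(I - K) = 5. (Direct check: I - K =
[[4, -3, 3, 0],
 [-1, 2, -1, 0],
 [0, 0, 1, 0],
 [-2, 2, -2, 1]]
has determinant 5.) The finite-dimensional Fredholm alternative says: either (I - K) is invertible, or ker(I - K) ≠ {0} and then range(I - K) = ker((I - K)^*)^⊥, with dim ker(I - K) = dim ker((I - K)^*). Since det(I - K) ≠ 0, 1 is not an eigenvalue of K and ker(I - K) = {0}, so we are in the first case: for every y there is a unique x = (I - K)^(-1) y. Explicitly, by the Sherman–Morrison formula, (I - u v^T)^(-1) = I + u v^T/(1 - v·u), i.e. (I - K)^(-1) = I + K/(5).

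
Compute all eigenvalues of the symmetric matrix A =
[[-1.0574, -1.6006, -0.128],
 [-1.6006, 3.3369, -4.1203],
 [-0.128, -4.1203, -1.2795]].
sigma(A) ≈ {-4, -1, 6}

A is real symmetric, so its spectrum consists of real eigenvalues. Expanding the characteristic polynomial of the displayed matrix gives
  det(λ I - A) = p(λ) = λ^3 + (-1)λ^2 + (-26)λ + (-24).
Solving p(λ) = 0 yields eigenvalues ≈ -4, -1, 6. (A is shown rounded to 4 decimals, so these recover the underlying integer eigenvalues to within that precision.)
Verification: the trace of A = 1 equals the sum of eigenvalues 1, and det(A) ≈ 24.0010 matches the eigenvalue product 24.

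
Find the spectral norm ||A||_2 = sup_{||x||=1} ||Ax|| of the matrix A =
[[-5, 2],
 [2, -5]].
||A||_2 = 7 (= sqrt(largest eigenvalue of A^T A))

||A||_2 = sigma_max(A) = sqrt(lambda_max(A^T A)). Form the symmetric matrix M = A^T A =
[[29, -20],
 [-20, 29]].
Its characteristic polynomial (trace, determinant of M give the coefficients) is
  p(λ) = det(λ I - M) = λ^2 - 58λ + 441.
For λ^2 - 58λ + 441 the discriminant is 1600. It is a perfect square (40^2), so the roots are rational: λ = (58 ± 40)/2 = 49, 9.
So the eigenvalues of A^T A are ≈ 9, 49 (all ≥ 0, as they must be for A^T A). The largest is λ_max = 49, hence ||A||_2 = sqrt(λ_max) = 7.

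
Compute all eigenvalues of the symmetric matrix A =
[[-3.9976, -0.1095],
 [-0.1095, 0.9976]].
sigma(A) ≈ {-4, 1}

A is real symmetric, so its spectrum consists of real eigenvalues. Expanding the characteristic polynomial of the displayed matrix gives
  det(λ I - A) = p(λ) = λ^2 + (3)λ + (-4).
Solving p(λ) = 0 yields eigenvalues ≈ -4, 1. (A is shown rounded to 4 decimals, so these recover the underlying integer eigenvalues to within that precision.)
Verification: the trace of A = -3 equals the sum of eigenvalues -3, and det(A) ≈ -4.0000 matches the eigenvalue product -4.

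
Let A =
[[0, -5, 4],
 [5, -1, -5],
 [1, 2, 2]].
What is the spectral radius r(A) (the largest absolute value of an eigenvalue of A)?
r(A) ≈ 6.0343

The eigenvalues of A are the roots of its characteristic polynomial. With M = A (coefficients from the trace, the sum of principal 2x2 minors, and det A):
  p(λ) = det(λ I - M) = λ^3 - λ^2 + 29λ - 119.
No integer candidate from the rational root theorem (±divisors of 119) is a root, so the roots are irrational. The cubic discriminant is Δ = -417420 < 0, so there is one real root and a complex-conjugate pair. p(3) = -14 and p(4) = 45 have opposite signs, so a root lies in (3, 4); Newton's method refines it to λ ≈ 3.2681. Dividing out (λ - (3.2681)) leaves approximately λ^2 + 2.2681λ + 36.4124. For λ^2 + 2.2681λ + 36.4124 the discriminant is -140.5055. It is negative, so the remaining roots are the complex-conjugate pair λ ≈ -1.1341 ± 5.9267i. Their product equals the constant term, so |λ|^2 ≈ 36.4124 and |λ| ≈ 6.0343.
Thus the eigenvalues (to 4 decimals) are 3.2681 (modulus 3.2681); -1.1341 ± 5.9267i (modulus 6.0343). The spectral radius is the largest modulus: r(A) ≈ 6.0343. (Cross-check: r(A) ≤ ||A||_2 ≈ 7.8868; equality holds whenever A is normal, though it can also hold for some non-normal A.)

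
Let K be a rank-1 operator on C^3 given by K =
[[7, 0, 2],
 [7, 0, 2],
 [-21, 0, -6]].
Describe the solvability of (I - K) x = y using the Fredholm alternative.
(I - K) is singular (det(I - K) = 0, i.e. 1 ∈ sigma(K)). (I - K) x = y is solvable iff y ⊥ ker((I - K)^*) = span{(7, 0, 2)}, i.e. iff 7y_1 + 2y_3 = 0. When solvable, the solutions are x = y + c·(1, 1, -3), c arbitrary (ker(I - K) = span{(1, 1, -3)}, dimension 1).

K has rank 1, so it is an outer product K = u v^T: every row of K is a multiple of one row vector. Reading off the entries, u = (1, 1, -3) and v = (7, 0, 2) (row i of K equals u_i·v^T). A rank-one matrix u v^T satisfies K u = u (v·u) and kills the (2)-dimensional subspace v^⊥, so its characteristic polynomial is lambda^2 (lambda - v·u) with v·u = tr K = 1. Hence the eigenvalues of I - K are 1 (multiplicity 2) and 1 - (1) = 0, so det(I - K) = 0. (Direct check: I - K =
[[-6, 0, -2],
 [-7, 1, -2],
 [21, 0, 7]]
has determinant 0.) So 1 is an eigenvalue of K and (I - K) is not invertible. The finite-dimensional Fredholm alternative says: either (I - K) is invertible, or ker(I - K) ≠ {0} and then range(I - K) = ker((I - K)^*)^⊥, with dim ker(I - K) = dim ker((I - K)^*). We are in the second case, so we need both kernels. Kernel of I - K: (I - K) u = u - u (v·u) = u - u = 0, so ker(I - K) = span{u} = span{(1, 1, -3)} (it is exactly 1-dimensional because rank(I - K) = 2). Kernel of the adjoint: K is real, so (I - K)^* = I - K^T = I - v u^T, and (I - v u^T) v = v - v (u·v) = 0; hence ker((I - K)^*) = span{v} = span{(7, 0, 2)}. Therefore (I - K) x = y is solvable iff <y, v> = 0, i.e. iff 7y_1 + 2y_3 = 0. When this holds, K y = u (v·y) = 0, so (I - K) y = y and x = y is a particular solution; the full solution set is the line x = y + c·u = y + c·(1, 1, -3), c ∈ C.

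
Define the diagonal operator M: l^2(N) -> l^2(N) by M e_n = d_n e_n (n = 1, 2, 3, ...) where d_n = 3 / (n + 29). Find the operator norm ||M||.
||M|| = 1/10 (attained at n = 1)

For M diagonal, ||M|| = sup_n |d_n| = sup_n 3/(n + 29). This is positive and strictly decreasing in n, so the supremum is attained at n = 1: d_1 = 3/(1 + 29) = 1/10. Hence ||M|| = 1/10.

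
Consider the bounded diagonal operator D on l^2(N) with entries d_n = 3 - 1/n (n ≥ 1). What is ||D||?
||D|| = 3

For a diagonal operator on l^2 with entries d_n, ||D|| = sup_n |d_n|. Here d_1 = 2, d_2 = 5/2, ..., and d_n = 3 - 1/n increases monotonically toward 3. All terms lie in [2, 3), so |d_n| = d_n and the supremum is the limit 3, which is not attained by any individual d_n. Hence ||D|| = 3.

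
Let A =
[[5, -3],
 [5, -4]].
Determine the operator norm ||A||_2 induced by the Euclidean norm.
||A||_2 = sqrt((75 + sqrt(5525))/2) ≈ 8.6409 (= sqrt(largest eigenvalue of A^T A))

||A||_2 = sigma_max(A) = sqrt(lambda_max(A^T A)). Form the symmetric matrix M = A^T A =
[[50, -35],
 [-35, 25]].
Its characteristic polynomial (trace, determinant of M give the coefficients) is
  p(λ) = det(λ I - M) = λ^2 - 75λ + 25.
For λ^2 - 75λ + 25 the discriminant is 5525. It is nonnegative but not a perfect square, so the roots are real and irrational: λ = (75 ± sqrt(5525))/2 ≈ 74.6652, 0.3348.
So the eigenvalues of A^T A are ≈ 0.3348, 74.6652 (all ≥ 0, as they must be for A^T A). The largest is λ_max = (75 + sqrt(5525))/2 ≈ 74.6652, hence ||A||_2 = sqrt(λ_max) = sqrt((75 + sqrt(5525))/2) ≈ 8.6409.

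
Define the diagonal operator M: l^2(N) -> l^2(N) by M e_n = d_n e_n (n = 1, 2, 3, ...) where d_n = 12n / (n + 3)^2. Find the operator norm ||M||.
||M|| = 1 (attained at n = 3)

For M diagonal, ||M|| = sup_n |d_n|. Treat f(x) = 12x / (x + 3)^2 for real x > 0. By the quotient rule, f'(x) = 12(3 - x)/(x + 3)^3, which is positive for x < 3 and negative for x > 3. So f has a unique maximum at x = 3, and since 3 is a positive integer, the supremum over n ≥ 1 is attained at n = 3: d_3 = 12·3/(3 + 3)^2 = 12·3/36 = 1. Hence ||M|| = 1.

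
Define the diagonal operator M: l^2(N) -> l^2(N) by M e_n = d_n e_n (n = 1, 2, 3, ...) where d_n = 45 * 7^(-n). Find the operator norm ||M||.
||M|| = 45/7 (attained at n = 1)

For M diagonal, ||M|| = sup_n |d_n|. The sequence d_n = 45 * 7^(-n) is positive and strictly decreasing (ratio 7^(-1) < 1), so the supremum is d_1 = 45/7. Hence ||M|| = 45/7.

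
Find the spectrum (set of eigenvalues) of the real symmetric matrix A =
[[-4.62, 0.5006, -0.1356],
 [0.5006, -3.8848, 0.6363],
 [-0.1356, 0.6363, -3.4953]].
sigma(A) ≈ {-5, -4, -3}

A is real symmetric, so its spectrum consists of real eigenvalues. Expanding the characteristic polynomial of the displayed matrix gives
  det(λ I - A) = p(λ) = λ^3 + (12)λ^2 + (47)λ + (60.0014).
Solving p(λ) = 0 yields eigenvalues ≈ -5, -4, -3. (A is shown rounded to 4 decimals, so these recover the underlying integer eigenvalues to within that precision.)
Verification: the trace of A = -12 equals the sum of eigenvalues -12, and det(A) ≈ -60.0014 matches the eigenvalue product -60.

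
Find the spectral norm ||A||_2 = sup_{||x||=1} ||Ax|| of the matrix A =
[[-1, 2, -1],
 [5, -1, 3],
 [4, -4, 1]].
||A||_2 ≈ 8.0902 (= sqrt(largest eigenvalue of A^T A))

||A||_2 = sigma_max(A) = sqrt(lambda_max(A^T A)). Form the symmetric matrix M = A^T A =
[[42, -23, 20],
 [-23, 21, -9],
 [20, -9, 11]].
Its characteristic polynomial (trace, sum of principal 2x2 minors, determinant of M give the coefficients) is
  p(λ) = det(λ I - M) = λ^3 - 74λ^2 + 565λ - 361.
No integer candidate from the rational root theorem (±divisors of 361) is a root, so the roots are irrational. The cubic discriminant is Δ = 709646857 > 0, so there are three distinct real roots. p(0) = -361 and p(1) = 131 have opposite signs, so a root lies in (0, 1); Newton's method refines it to λ ≈ 0.7031. p(7) = 311 and p(8) = -65 have opposite signs, so a root lies in (7, 8); Newton's method refines it to λ ≈ 7.845. p(65) = -1661 and p(66) = 2081 have opposite signs, so a root lies in (65, 66); Newton's method refines it to λ ≈ 65.452. Check (Vieta): the three roots sum to 74, matching tr M = 74.
So the eigenvalues of A^T A are ≈ 0.7031, 7.845, 65.452 (all ≥ 0, as they must be for A^T A). The largest is λ_max ≈ 65.452, hence ||A||_2 = sqrt(λ_max) ≈ 8.0902.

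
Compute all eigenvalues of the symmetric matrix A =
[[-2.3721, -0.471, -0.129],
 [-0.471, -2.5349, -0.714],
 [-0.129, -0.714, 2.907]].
sigma(A) ≈ {-3, -2, 3}

A is real symmetric, so its spectrum consists of real eigenvalues. Expanding the characteristic polynomial of the displayed matrix gives
  det(λ I - A) = p(λ) = λ^3 + (2)λ^2 + (-9)λ + (-18).
Solving p(λ) = 0 yields eigenvalues ≈ -3, -2, 3. (A is shown rounded to 4 decimals, so these recover the underlying integer eigenvalues to within that precision.)
Verification: the trace of A = -2 equals the sum of eigenvalues -2, and det(A) ≈ 17.9997 matches the eigenvalue product 18.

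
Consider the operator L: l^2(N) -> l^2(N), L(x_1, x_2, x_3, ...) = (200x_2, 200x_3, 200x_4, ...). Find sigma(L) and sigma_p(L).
sigma(L) = closed disk {z in C : |z| ≤ 200}; sigma_p(L) = open disk {z in C : |z| < 200}

Note L = 200·V where V is the unit left shift (V x)_k = x_{k+1}; so sigma(L) = 200·sigma(V) and ||L|| = 200||V||. ||L x||^2 = 40000sum_{k≥2} |x_k|^2 ≤ 40000||x||^2, with equality on {x : x_1 = 0}, so ||L|| = 200. For any lambda with |lambda| < 200, set r = lambda/200 (|r| < 1); the vector x = (1, r, r^2, ...) is in l^2 and satisfies L x = 200(r, r^2, ...) = lambda x, so lambda is an eigenvalue. On the boundary |lambda| = 200 the geometric series diverges, so no l^2 eigenvector exists, but these lambda lie in the approximate point spectrum. Hence sigma(L) is the closed disk of radius 200 and sigma_p(L) is the open disk.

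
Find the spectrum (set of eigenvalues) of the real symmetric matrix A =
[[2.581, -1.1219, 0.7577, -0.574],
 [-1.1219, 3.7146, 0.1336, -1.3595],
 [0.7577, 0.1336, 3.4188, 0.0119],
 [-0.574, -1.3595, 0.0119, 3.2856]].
sigma(A) ≈ {1, 3, 4, 5}

A is real symmetric, so its spectrum consists of real eigenvalues. Expanding the characteristic polynomial of the displayed matrix gives
  det(λ I - A) = p(λ) = λ^4 + (-13)λ^3 + (59)λ^2 + (-107)λ + (60).
Solving p(λ) = 0 yields eigenvalues ≈ 1, 3, 4, 5. (A is shown rounded to 4 decimals, so these recover the underlying integer eigenvalues to within that precision.)
Verification: the trace of A = 13 equals the sum of eigenvalues 13, and det(A) ≈ 60.0001 matches the eigenvalue product 60.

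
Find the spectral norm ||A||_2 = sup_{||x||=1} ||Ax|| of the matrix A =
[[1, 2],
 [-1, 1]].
||A||_2 = sqrt((7 + sqrt(13))/2) ≈ 2.3028 (= sqrt(largest eigenvalue of A^T A))

||A||_2 = sigma_max(A) = sqrt(lambda_max(A^T A)). Form the symmetric matrix M = A^T A =
[[2, 1],
 [1, 5]].
Its characteristic polynomial (trace, determinant of M give the coefficients) is
  p(λ) = det(λ I - M) = λ^2 - 7λ + 9.
For λ^2 - 7λ + 9 the discriminant is 13. It is nonnegative but not a perfect square, so the roots are real and irrational: λ = (7 ± sqrt(13))/2 ≈ 5.3028, 1.6972.
So the eigenvalues of A^T A are ≈ 1.6972, 5.3028 (all ≥ 0, as they must be for A^T A). The largest is λ_max = (7 + sqrt(13))/2 ≈ 5.3028, hence ||A||_2 = sqrt(λ_max) = sqrt((7 + sqrt(13))/2) ≈ 2.3028.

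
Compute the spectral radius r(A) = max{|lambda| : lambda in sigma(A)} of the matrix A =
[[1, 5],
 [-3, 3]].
r(A) = sqrt(18) ≈ 4.2426

The eigenvalues of A are the roots of its characteristic polynomial. With M = A (coefficients from the trace and determinant):
  p(λ) = det(λ I - M) = λ^2 - 4λ + 18.
For λ^2 - 4λ + 18 the discriminant is -56. It is negative, so the roots are the complex-conjugate pair λ = 2 ± (sqrt(56)/2) i ≈ 2 ± 3.7417i. For a conjugate pair the product of the roots equals the constant term, so |λ|^2 = 18 and |λ| = sqrt(18) ≈ 4.2426.
Thus the eigenvalues (to 4 decimals) are 2 ± 3.7417i (modulus 4.2426). The spectral radius is the largest modulus: r(A) = sqrt(18) ≈ 4.2426. (Cross-check: r(A) ≤ ||A||_2 ≈ 5.8863; equality holds whenever A is normal, though it can also hold for some non-normal A.)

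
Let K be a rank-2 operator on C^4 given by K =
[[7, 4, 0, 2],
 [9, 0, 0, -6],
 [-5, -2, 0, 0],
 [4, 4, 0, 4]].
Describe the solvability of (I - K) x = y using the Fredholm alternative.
(I - K) is invertible (det(I - K) = -2 ≠ 0), so for every y in C^4 the equation (I - K) x = y has a unique solution.

K has rank 2 and factors as K = U V^T = u1 v1^T + u2 v2^T with u1 = (-1, -3, 1, 0), v1 = (-3, 0, 0, 2), u2 = (2, 0, -1, 2), v2 = (2, 2, 0, 2) (multiplying out reproduces the displayed K). The nonzero eigenvalues of U V^T coincide with those of the 2 x 2 matrix G = V^T U = [[v1·u1, v1·u2], [v2·u1, v2·u2]] = [[3, -2], [-8, 8]], and by the Sylvester determinant identity det(I_4 - U V^T) = det(I_2 - V^T U) = det([[-2, 2], [8, -7]]) = (-2)(-7) - (2)(8) = -2. (Direct check: I - K =
[[-6, -4, 0, -2],
 [-9, 1, 0, 6],
 [5, 2, 1, 0],
 [-4, -4, 0, -3]]
has determinant -2.) The finite-dimensional Fredholm alternative says: either (I - K) is invertible, or ker(I - K) ≠ {0} and then range(I - K) = ker((I - K)^*)^⊥, with dim ker(I - K) = dim ker((I - K)^*). Since det(I - K) ≠ 0, 1 is not an eigenvalue of K and ker(I - K) = {0}, so we are in the first case: for every y there is a unique x = (I - K)^(-1) y. (Explicitly, by the Woodbury identity, (I - U V^T)^(-1) = I + U (I_2 - G)^(-1) V^T.)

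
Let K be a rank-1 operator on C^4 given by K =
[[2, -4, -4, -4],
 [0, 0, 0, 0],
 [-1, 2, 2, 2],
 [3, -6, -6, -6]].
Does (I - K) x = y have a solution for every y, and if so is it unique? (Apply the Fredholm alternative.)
(I - K) is invertible (det(I - K) = 3 ≠ 0), so for every y in C^4 the equation (I - K) x = y has a unique solution.

K has rank 1, so it is an outer product K = u v^T: every row of K is a multiple of one row vector. Reading off the entries, u = (-2, 0, 1, -3) and v = (-1, 2, 2, 2) (row i of K equals u_i·v^T). A rank-one matrix u v^T satisfies K u = u (v·u) and kills the (3)-dimensional subspace v^⊥, so its characteristic polynomial is lambda^3 (lambda - v·u) with v·u = tr K = -2. Hence the eigenvalues of I - K are 1 (multiplicity 3) and 1 - (-2) = 3, so det(I - K) = 3. (Direct check: I - K =
[[-1, 4, 4, 4],
 [0, 1, 0, 0],
 [1, -2, -1, -2],
 [-3, 6, 6, 7]]
has determinant 3.) The finite-dimensional Fredholm alternative says: either (I - K) is invertible, or ker(I - K) ≠ {0} and then range(I - K) = ker((I - K)^*)^⊥, with dim ker(I - K) = dim ker((I - K)^*). Since det(I - K) ≠ 0, 1 is not an eigenvalue of K and ker(I - K) = {0}, so we are in the first case: for every y there is a unique x = (I - K)^(-1) y. Explicitly, by the Sherman–Morrison formula, (I - u v^T)^(-1) = I + u v^T/(1 - v·u), i.e. (I - K)^(-1) = I + K/(3).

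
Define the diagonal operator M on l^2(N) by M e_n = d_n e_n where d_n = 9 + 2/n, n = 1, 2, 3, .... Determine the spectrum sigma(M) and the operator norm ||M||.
sigma(M) = {9 + 2/n : n ≥ 1} ∪ {9}; ||M|| = 11

A bounded diagonal operator on l^2 with diagonal entries d_n has spectrum equal to the closure of {d_n : n ≥ 1}: every d_n is an eigenvalue (with eigenvector e_n), so {d_n} ⊂ sigma(M); the spectrum is closed, so its closure is too; and for lambda not in the closure, (M - lambda I) has bounded inverse (the diagonal entries 1/(d_n - lambda) are bounded). For our sequence d_n = 9 + 2/n, n = 1, 2, 3, ...:
  - {d_n} = {9 + 2/n : n ≥ 1}; the only limit point is 9
  - closure = {9 + 2/n : n ≥ 1} ∪ {9}
For the norm: a diagonal operator has ||M|| = sup_n |d_n|. Here d_n = 9 + 2/n is positive and decreasing, so sup_n |d_n| = d_1 = 9 + 2 = 11. So ||M|| = 11.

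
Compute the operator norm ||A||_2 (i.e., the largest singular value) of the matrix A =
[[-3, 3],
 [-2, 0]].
||A||_2 = sqrt((22 + sqrt(340))/2) ≈ 4.4966 (= sqrt(largest eigenvalue of A^T A))

||A||_2 = sigma_max(A) = sqrt(lambda_max(A^T A)). Form the symmetric matrix M = A^T A =
[[13, -9],
 [-9, 9]].
Its characteristic polynomial (trace, determinant of M give the coefficients) is
  p(λ) = det(λ I - M) = λ^2 - 22λ + 36.
For λ^2 - 22λ + 36 the discriminant is 340. It is nonnegative but not a perfect square, so the roots are real and irrational: λ = (22 ± sqrt(340))/2 ≈ 20.2195, 1.7805.
So the eigenvalues of A^T A are ≈ 1.7805, 20.2195 (all ≥ 0, as they must be for A^T A). The largest is λ_max = (22 + sqrt(340))/2 ≈ 20.2195, hence ||A||_2 = sqrt(λ_max) = sqrt((22 + sqrt(340))/2) ≈ 4.4966.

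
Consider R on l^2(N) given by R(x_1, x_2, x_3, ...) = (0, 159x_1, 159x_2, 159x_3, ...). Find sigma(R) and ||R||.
sigma(R) = closed disk {z in C : |z| ≤ 159}; ||R|| = 159

Note R = 159·U where U is the unit right shift (U x)_k = x_{k-1} (with x_0 := 0); so ||R|| = 159||U|| and sigma(R) = 159·sigma(U). ||R x||^2 = sum_{k≥1} |159x_k|^2 = 25281||x||^2, so ||R|| = 159 and sigma(R) ⊂ {|z| ≤ 159}. For any |lambda| < 159, the equation (R - lambda I) x = 0 forces x_1 = 0, then 159x_k = lambda x_{k+1} ⇒ x = 0, so R has no eigenvalues. But (R - lambda I) is not surjective for |lambda| < 159: solving (R - lambda I) x = e_1 would require x_n proportional to (lambda/159)^(-n), which is not in l^2. So every |lambda| < 159 lies in the residual spectrum. The boundary |lambda| = 159 is in the approximate point spectrum (the spectrum is closed). Hence sigma(R) is the closed disk of radius 159.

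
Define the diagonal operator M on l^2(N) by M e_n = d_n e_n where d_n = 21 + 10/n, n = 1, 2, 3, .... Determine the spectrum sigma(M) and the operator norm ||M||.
sigma(M) = {21 + 10/n : n ≥ 1} ∪ {21}; ||M|| = 31

A bounded diagonal operator on l^2 with diagonal entries d_n has spectrum equal to the closure of {d_n : n ≥ 1}: every d_n is an eigenvalue (with eigenvector e_n), so {d_n} ⊂ sigma(M); the spectrum is closed, so its closure is too; and for lambda not in the closure, (M - lambda I) has bounded inverse (the diagonal entries 1/(d_n - lambda) are bounded). For our sequence d_n = 21 + 10/n, n = 1, 2, 3, ...:
  - {d_n} = {21 + 10/n : n ≥ 1}; the only limit point is 21
  - closure = {21 + 10/n : n ≥ 1} ∪ {21}
For the norm: a diagonal operator has ||M|| = sup_n |d_n|. Here d_n = 21 + 10/n is positive and decreasing, so sup_n |d_n| = d_1 = 21 + 10 = 31. So ||M|| = 31.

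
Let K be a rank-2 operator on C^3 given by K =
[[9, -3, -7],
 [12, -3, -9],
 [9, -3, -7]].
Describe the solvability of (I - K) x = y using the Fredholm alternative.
(I - K) is invertible (det(I - K) = 5 ≠ 0), so for every y in C^3 the equation (I - K) x = y has a unique solution.

K has rank 2 and factors as K = U V^T = u1 v1^T + u2 v2^T with u1 = (2, 3, 2), v1 = (3, 0, -2), u2 = (-1, -1, -1), v2 = (-3, 3, 3) (multiplying out reproduces the displayed K). The nonzero eigenvalues of U V^T coincide with those of the 2 x 2 matrix G = V^T U = [[v1·u1, v1·u2], [v2·u1, v2·u2]] = [[2, -1], [9, -3]], and by the Sylvester determinant identity det(I_3 - U V^T) = det(I_2 - V^T U) = det([[-1, 1], [-9, 4]]) = (-1)(4) - (1)(-9) = 5. (Direct check: I - K =
[[-8, 3, 7],
 [-12, 4, 9],
 [-9, 3, 8]]
has determinant 5.) The finite-dimensional Fredholm alternative says: either (I - K) is invertible, or ker(I - K) ≠ {0} and then range(I - K) = ker((I - K)^*)^⊥, with dim ker(I - K) = dim ker((I - K)^*). Since det(I - K) ≠ 0, 1 is not an eigenvalue of K and ker(I - K) = {0}, so we are in the first case: for every y there is a unique x = (I - K)^(-1) y. (Explicitly, by the Woodbury identity, (I - U V^T)^(-1) = I + U (I_2 - G)^(-1) V^T.)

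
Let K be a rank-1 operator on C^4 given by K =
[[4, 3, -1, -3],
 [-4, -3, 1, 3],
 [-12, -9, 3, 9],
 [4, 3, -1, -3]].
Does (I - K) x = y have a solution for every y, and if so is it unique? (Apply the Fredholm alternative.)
(I - K) is singular (det(I - K) = 0, i.e. 1 ∈ sigma(K)). (I - K) x = y is solvable iff y ⊥ ker((I - K)^*) = span{(4, 3, -1, -3)}, i.e. iff 4y_1 + 3y_2 - y_3 - 3y_4 = 0. When solvable, the solutions are x = y + c·(1, -1, -3, 1), c arbitrary (ker(I - K) = span{(1, -1, -3, 1)}, dimension 1).

K has rank 1, so it is an outer product K = u v^T: every row of K is a multiple of one row vector. Reading off the entries, u = (1, -1, -3, 1) and v = (4, 3, -1, -3) (row i of K equals u_i·v^T). A rank-one matrix u v^T satisfies K u = u (v·u) and kills the (3)-dimensional subspace v^⊥, so its characteristic polynomial is lambda^3 (lambda - v·u) with v·u = tr K = 1. Hence the eigenvalues of I - K are 1 (multiplicity 3) and 1 - (1) = 0, so det(I - K) = 0. (Direct check: I - K =
[[-3, -3, 1, 3],
 [4, 4, -1, -3],
 [12, 9, -2, -9],
 [-4, -3, 1, 4]]
has determinant 0.) So 1 is an eigenvalue of K and (I - K) is not invertible. The finite-dimensional Fredholm alternative says: either (I - K) is invertible, or ker(I - K) ≠ {0} and then range(I - K) = ker((I - K)^*)^⊥, with dim ker(I - K) = dim ker((I - K)^*). We are in the second case, so we need both kernels. Kernel of I - K: (I - K) u = u - u (v·u) = u - u = 0, so ker(I - K) = span{u} = span{(1, -1, -3, 1)} (it is exactly 1-dimensional because rank(I - K) = 3). Kernel of the adjoint: K is real, so (I - K)^* = I - K^T = I - v u^T, and (I - v u^T) v = v - v (u·v) = 0; hence ker((I - K)^*) = span{v} = span{(4, 3, -1, -3)}. Therefore (I - K) x = y is solvable iff <y, v> = 0, i.e. iff 4y_1 + 3y_2 - y_3 - 3y_4 = 0. When this holds, K y = u (v·y) = 0, so (I - K) y = y and x = y is a particular solution; the full solution set is the line x = y + c·u = y + c·(1, -1, -3, 1), c ∈ C.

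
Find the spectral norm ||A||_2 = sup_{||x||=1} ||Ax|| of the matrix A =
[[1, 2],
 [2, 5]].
||A||_2 = sqrt((34 + sqrt(1152))/2) ≈ 5.8284 (= sqrt(largest eigenvalue of A^T A))

||A||_2 = sigma_max(A) = sqrt(lambda_max(A^T A)). Form the symmetric matrix M = A^T A =
[[5, 12],
 [12, 29]].
Its characteristic polynomial (trace, determinant of M give the coefficients) is
  p(λ) = det(λ I - M) = λ^2 - 34λ + 1.
For λ^2 - 34λ + 1 the discriminant is 1152. It is nonnegative but not a perfect square, so the roots are real and irrational: λ = (34 ± sqrt(1152))/2 ≈ 33.9706, 0.0294.
So the eigenvalues of A^T A are ≈ 0.0294, 33.9706 (all ≥ 0, as they must be for A^T A). The largest is λ_max = (34 + sqrt(1152))/2 ≈ 33.9706, hence ||A||_2 = sqrt(λ_max) = sqrt((34 + sqrt(1152))/2) ≈ 5.8284.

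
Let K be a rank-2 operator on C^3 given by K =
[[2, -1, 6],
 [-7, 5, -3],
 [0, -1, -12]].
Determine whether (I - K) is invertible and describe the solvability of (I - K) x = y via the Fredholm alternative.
(I - K) is invertible (det(I - K) = -78 ≠ 0), so for every y in C^3 the equation (I - K) x = y has a unique solution.

K has rank 2 and factors as K = U V^T = u1 v1^T + u2 v2^T with u1 = (1, 1, -3), v1 = (-1, 1, 3), u2 = (-1, 2, 1), v2 = (-3, 2, -3) (multiplying out reproduces the displayed K). The nonzero eigenvalues of U V^T coincide with those of the 2 x 2 matrix G = V^T U = [[v1·u1, v1·u2], [v2·u1, v2·u2]] = [[-9, 6], [8, 4]], and by the Sylvester determinant identity det(I_3 - U V^T) = det(I_2 - V^T U) = det([[10, -6], [-8, -3]]) = (10)(-3) - (-6)(-8) = -78. (Direct check: I - K =
[[-1, 1, -6],
 [7, -4, 3],
 [0, 1, 13]]
has determinant -78.) The finite-dimensional Fredholm alternative says: either (I - K) is invertible, or ker(I - K) ≠ {0} and then range(I - K) = ker((I - K)^*)^⊥, with dim ker(I - K) = dim ker((I - K)^*). Since det(I - K) ≠ 0, 1 is not an eigenvalue of K and ker(I - K) = {0}, so we are in the first case: for every y there is a unique x = (I - K)^(-1) y. (Explicitly, by the Woodbury identity, (I - U V^T)^(-1) = I + U (I_2 - G)^(-1) V^T.)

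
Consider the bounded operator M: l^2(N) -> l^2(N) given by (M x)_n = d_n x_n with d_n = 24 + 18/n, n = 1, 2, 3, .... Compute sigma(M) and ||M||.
sigma(M) = {24 + 18/n : n ≥ 1} ∪ {24}; ||M|| = 42

A bounded diagonal operator on l^2 with diagonal entries d_n has spectrum equal to the closure of {d_n : n ≥ 1}: every d_n is an eigenvalue (with eigenvector e_n), so {d_n} ⊂ sigma(M); the spectrum is closed, so its closure is too; and for lambda not in the closure, (M - lambda I) has bounded inverse (the diagonal entries 1/(d_n - lambda) are bounded). For our sequence d_n = 24 + 18/n, n = 1, 2, 3, ...:
  - {d_n} = {24 + 18/n : n ≥ 1}; the only limit point is 24
  - closure = {24 + 18/n : n ≥ 1} ∪ {24}
For the norm: a diagonal operator has ||M|| = sup_n |d_n|. Here d_n = 24 + 18/n is positive and decreasing, so sup_n |d_n| = d_1 = 24 + 18 = 42. So ||M|| = 42.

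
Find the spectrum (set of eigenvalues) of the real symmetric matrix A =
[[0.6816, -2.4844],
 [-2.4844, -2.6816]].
sigma(A) ≈ {-4, 2}

A is real symmetric, so its spectrum consists of real eigenvalues. Expanding the characteristic polynomial of the displayed matrix gives
  det(λ I - A) = p(λ) = λ^2 + (2)λ + (-8).
Solving p(λ) = 0 yields eigenvalues ≈ -4, 2. (A is shown rounded to 4 decimals, so these recover the underlying integer eigenvalues to within that precision.)
Verification: the trace of A = -2 equals the sum of eigenvalues -2, and det(A) ≈ -8.0000 matches the eigenvalue product -8.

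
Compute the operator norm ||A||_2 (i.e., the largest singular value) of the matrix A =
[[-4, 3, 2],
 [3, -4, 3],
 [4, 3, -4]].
||A||_2 ≈ 7.1529 (= sqrt(largest eigenvalue of A^T A))

||A||_2 = sigma_max(A) = sqrt(lambda_max(A^T A)). Form the symmetric matrix M = A^T A =
[[41, -12, -15],
 [-12, 34, -18],
 [-15, -18, 29]].
Its characteristic polynomial (trace, sum of principal 2x2 minors, determinant of M give the coefficients) is
  p(λ) = det(λ I - M) = λ^3 - 104λ^2 + 2876λ - 8836.
No integer candidate from the rational root theorem (±divisors of 8836) is a root, so the roots are irrational. The cubic discriminant is Δ = 15970896 > 0, so there are three distinct real roots. p(3) = -1117 and p(4) = 1068 have opposite signs, so a root lies in (3, 4); Newton's method refines it to λ ≈ 3.5005. p(49) = 33 and p(50) = -36 have opposite signs, so a root lies in (49, 50); Newton's method refines it to λ ≈ 49.3351. p(51) = -13 and p(52) = 108 have opposite signs, so a root lies in (51, 52); Newton's method refines it to λ ≈ 51.1644. Check (Vieta): the three roots sum to 104, matching tr M = 104.
So the eigenvalues of A^T A are ≈ 3.5005, 49.3351, 51.1644 (all ≥ 0, as they must be for A^T A). The largest is λ_max ≈ 51.1644, hence ||A||_2 = sqrt(λ_max) ≈ 7.1529.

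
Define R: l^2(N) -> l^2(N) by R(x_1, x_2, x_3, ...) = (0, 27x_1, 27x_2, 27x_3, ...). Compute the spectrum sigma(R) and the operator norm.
sigma(R) = closed disk {z in C : |z| ≤ 27}; ||R|| = 27

Note R = 27·U where U is the unit right shift (U x)_k = x_{k-1} (with x_0 := 0); so ||R|| = 27||U|| and sigma(R) = 27·sigma(U). ||R x||^2 = sum_{k≥1} |27x_k|^2 = 729||x||^2, so ||R|| = 27 and sigma(R) ⊂ {|z| ≤ 27}. For any |lambda| < 27, the equation (R - lambda I) x = 0 forces x_1 = 0, then 27x_k = lambda x_{k+1} ⇒ x = 0, so R has no eigenvalues. But (R - lambda I) is not surjective for |lambda| < 27: solving (R - lambda I) x = e_1 would require x_n proportional to (lambda/27)^(-n), which is not in l^2. So every |lambda| < 27 lies in the residual spectrum. The boundary |lambda| = 27 is in the approximate point spectrum (the spectrum is closed). Hence sigma(R) is the closed disk of radius 27.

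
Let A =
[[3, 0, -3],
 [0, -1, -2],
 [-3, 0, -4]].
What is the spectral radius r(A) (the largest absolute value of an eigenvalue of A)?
r(A) = (1 + sqrt(85))/2 ≈ 5.1098

The eigenvalues of A are the roots of its characteristic polynomial. With M = A (coefficients from the trace, the sum of principal 2x2 minors, and det A):
  p(λ) = det(λ I - M) = λ^3 + 2λ^2 - 20λ - 21.
By the rational root theorem any rational root is an integer divisor of 21. Testing λ = -1: p(-1) = -1 + 2 + 20 - 21 = 0, so λ = -1 is a root. Dividing out (λ + 1) leaves p(λ) = (λ + 1)(λ^2 + λ - 21). For λ^2 + λ - 21 the discriminant is 85. It is nonnegative but not a perfect square, so the roots are real and irrational: λ = (-1 ± sqrt(85))/2 ≈ 4.1098, -5.1098.
Thus the eigenvalues (to 4 decimals) are 4.1098 (modulus 4.1098); -5.1098 (modulus 5.1098); -1 (modulus 1). The spectral radius is the largest modulus: r(A) = (1 + sqrt(85))/2 ≈ 5.1098. (Cross-check: r(A) ≤ ||A||_2 ≈ 5.4676; equality holds whenever A is normal, though it can also hold for some non-normal A.)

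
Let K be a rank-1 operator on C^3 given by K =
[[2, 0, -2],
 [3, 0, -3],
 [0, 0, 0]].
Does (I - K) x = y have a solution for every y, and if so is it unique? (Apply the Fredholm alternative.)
(I - K) is invertible (det(I - K) = -1 ≠ 0), so for every y in C^3 the equation (I - K) x = y has a unique solution.

K has rank 1, so it is an outer product K = u v^T: every row of K is a multiple of one row vector. Reading off the entries, u = (2, 3, 0) and v = (1, 0, -1) (row i of K equals u_i·v^T). A rank-one matrix u v^T satisfies K u = u (v·u) and kills the (2)-dimensional subspace v^⊥, so its characteristic polynomial is lambda^2 (lambda - v·u) with v·u = tr K = 2. Hence the eigenvalues of I - K are 1 (multiplicity 2) and 1 - (2) = -1, so det(I - K) = -1. (Direct check: I - K =
[[-1, 0, 2],
 [-3, 1, 3],
 [0, 0, 1]]
has determinant -1.) The finite-dimensional Fredholm alternative says: either (I - K) is invertible, or ker(I - K) ≠ {0} and then range(I - K) = ker((I - K)^*)^⊥, with dim ker(I - K) = dim ker((I - K)^*). Since det(I - K) ≠ 0, 1 is not an eigenvalue of K and ker(I - K) = {0}, so we are in the first case: for every y there is a unique x = (I - K)^(-1) y. Explicitly, by the Sherman–Morrison formula, (I - u v^T)^(-1) = I + u v^T/(1 - v·u), i.e. (I - K)^(-1) = I - K.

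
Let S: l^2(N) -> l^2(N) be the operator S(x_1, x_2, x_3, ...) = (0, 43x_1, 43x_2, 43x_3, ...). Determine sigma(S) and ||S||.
sigma(S) = closed disk {z in C : |z| ≤ 43}; ||S|| = 43

Note S = 43·U where U is the unit right shift (U x)_k = x_{k-1} (with x_0 := 0); so ||S|| = 43||U|| and sigma(S) = 43·sigma(U). ||S x||^2 = sum_{k≥1} |43x_k|^2 = 1849||x||^2, so ||S|| = 43 and sigma(S) ⊂ {|z| ≤ 43}. For any |lambda| < 43, the equation (S - lambda I) x = 0 forces x_1 = 0, then 43x_k = lambda x_{k+1} ⇒ x = 0, so S has no eigenvalues. But (S - lambda I) is not surjective for |lambda| < 43: solving (S - lambda I) x = e_1 would require x_n proportional to (lambda/43)^(-n), which is not in l^2. So every |lambda| < 43 lies in the residual spectrum. The boundary |lambda| = 43 is in the approximate point spectrum (the spectrum is closed). Hence sigma(S) is the closed disk of radius 43.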